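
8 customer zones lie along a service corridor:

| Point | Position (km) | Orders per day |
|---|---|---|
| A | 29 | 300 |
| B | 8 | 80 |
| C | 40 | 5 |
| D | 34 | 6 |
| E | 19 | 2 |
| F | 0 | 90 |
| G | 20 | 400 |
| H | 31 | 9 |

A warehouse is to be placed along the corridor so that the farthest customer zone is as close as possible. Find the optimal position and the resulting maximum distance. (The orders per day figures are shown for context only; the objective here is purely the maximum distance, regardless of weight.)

location 20, max distance 20

The 1-center on a line is the midpoint of the two extreme points: leftmost at 0, rightmost at 40.
Optimal location = (0 + 40)/2 = 20; maximum distance = (40 − 0)/2 = 20.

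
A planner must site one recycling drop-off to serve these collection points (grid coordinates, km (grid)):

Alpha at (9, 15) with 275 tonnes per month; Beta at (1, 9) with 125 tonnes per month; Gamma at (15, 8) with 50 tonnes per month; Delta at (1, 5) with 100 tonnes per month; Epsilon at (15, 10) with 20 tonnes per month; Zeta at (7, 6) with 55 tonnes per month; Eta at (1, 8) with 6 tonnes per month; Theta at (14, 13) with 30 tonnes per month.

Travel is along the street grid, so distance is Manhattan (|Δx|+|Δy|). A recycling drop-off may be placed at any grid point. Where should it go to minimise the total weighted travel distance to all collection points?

Manhattan distance separates: Σwᵢ(|x−xᵢ|+|y−yᵢ|) = Σwᵢ|x−xᵢ| + Σwᵢ|y−yᵢ|, so x and y are optimised independently as 1-D weighted medians.
Total weight W = 661; half = 330.5.
x-coordinate, sorted with cumulative weight:
  x=1 (Beta, w=125) cum 125
  x=1 (Delta, w=100) cum 225
  x=1 (Eta, w=6) cum 231
  x=7 (Zeta, w=55) cum 286
  x=9 (Alpha, w=275) cum 561  ← median
  x=14 (Theta, w=30) cum 591
  x=15 (Gamma, w=50) cum 641
  x=15 (Epsilon, w=20) cum 661
⇒ x* = 9
y-coordinate, sorted with cumulative weight:
  y=5 (Delta, w=100) cum 100
  y=6 (Zeta, w=55) cum 155
  y=8 (Gamma, w=50) cum 205
  y=8 (Eta, w=6) cum 211
  y=9 (Beta, w=125) cum 336  ← median
  y=10 (Epsilon, w=20) cum 356
  y=13 (Theta, w=30) cum 386
  y=15 (Alpha, w=275) cum 661
⇒ y* = 9

(9, 9)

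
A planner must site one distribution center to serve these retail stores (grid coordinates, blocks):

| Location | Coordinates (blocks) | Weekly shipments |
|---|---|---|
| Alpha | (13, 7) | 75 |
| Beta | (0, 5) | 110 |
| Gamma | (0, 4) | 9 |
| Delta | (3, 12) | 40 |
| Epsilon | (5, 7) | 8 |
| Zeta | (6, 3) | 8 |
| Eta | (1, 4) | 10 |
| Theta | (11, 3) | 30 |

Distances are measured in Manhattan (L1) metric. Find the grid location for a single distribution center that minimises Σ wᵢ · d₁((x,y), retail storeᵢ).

Manhattan distance separates: Σwᵢ(|x−xᵢ|+|y−yᵢ|) = Σwᵢ|x−xᵢ| + Σwᵢ|y−yᵢ|, so x and y are optimised independently as 1-D weighted medians.
Total weight W = 290; half = 145.
x-coordinate, sorted with cumulative weight:
  x=0 (Beta, w=110) cum 110
  x=0 (Gamma, w=9) cum 119
  x=1 (Eta, w=10) cum 129
  x=3 (Delta, w=40) cum 169  ← median
  x=5 (Epsilon, w=8) cum 177
  x=6 (Zeta, w=8) cum 185
  x=11 (Theta, w=30) cum 215
  x=13 (Alpha, w=75) cum 290
⇒ x* = 3
y-coordinate, sorted with cumulative weight:
  y=3 (Zeta, w=8) cum 8
  y=3 (Theta, w=30) cum 38
  y=4 (Gamma, w=9) cum 47
  y=4 (Eta, w=10) cum 57
  y=5 (Beta, w=110) cum 167  ← median
  y=7 (Alpha, w=75) cum 242
  y=7 (Epsilon, w=8) cum 250
  y=12 (Delta, w=40) cum 290
⇒ y* = 5

(3, 5)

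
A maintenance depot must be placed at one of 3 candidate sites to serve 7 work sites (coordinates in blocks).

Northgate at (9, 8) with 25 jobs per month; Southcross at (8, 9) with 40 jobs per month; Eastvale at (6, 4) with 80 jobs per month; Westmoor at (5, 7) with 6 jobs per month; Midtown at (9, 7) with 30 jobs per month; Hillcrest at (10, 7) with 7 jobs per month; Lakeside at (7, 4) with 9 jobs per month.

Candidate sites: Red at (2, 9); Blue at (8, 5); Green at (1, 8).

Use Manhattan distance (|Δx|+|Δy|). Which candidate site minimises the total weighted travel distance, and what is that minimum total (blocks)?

Blue, total 666 blocks

Total weighted distance at each candidate:
  Red (2, 9): total = 1620
  Blue (8, 5): total = 666
  Green (1, 8): total = 1700
Minimum is at Blue with total 666 blocks.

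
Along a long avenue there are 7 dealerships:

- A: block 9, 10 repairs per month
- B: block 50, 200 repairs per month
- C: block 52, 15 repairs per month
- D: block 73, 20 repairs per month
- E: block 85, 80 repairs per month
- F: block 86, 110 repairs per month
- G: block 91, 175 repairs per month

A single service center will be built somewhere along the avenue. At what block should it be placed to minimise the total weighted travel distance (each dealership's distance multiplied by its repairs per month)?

x = 85

For a sum of weighted absolute distances on a line, the optimum is the weighted median (not the mean). Total weight W = 610; half-weight = 305.
Sort by position and accumulate weight:
  block 9 (A, w=10) → cum 10
  block 50 (B, w=200) → cum 210
  block 52 (C, w=15) → cum 225
  block 73 (D, w=20) → cum 245
  block 85 (E, w=80) → cum 325  ≥ 305 → median here
  block 86 (F, w=110) → cum 435
  block 91 (G, w=175) → cum 610
Optimal location: block 85.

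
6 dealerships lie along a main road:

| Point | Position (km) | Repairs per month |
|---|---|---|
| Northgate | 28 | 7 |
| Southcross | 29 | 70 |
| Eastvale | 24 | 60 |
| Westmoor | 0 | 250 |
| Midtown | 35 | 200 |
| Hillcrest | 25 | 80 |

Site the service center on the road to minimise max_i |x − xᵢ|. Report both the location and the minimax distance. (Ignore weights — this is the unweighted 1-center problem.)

The 1-center on a line is the midpoint of the two extreme points: leftmost at 0, rightmost at 35.
Optimal location = (0 + 35)/2 = 17.5; maximum distance = (35 − 0)/2 = 17.5.

location 17.5, max distance 17.5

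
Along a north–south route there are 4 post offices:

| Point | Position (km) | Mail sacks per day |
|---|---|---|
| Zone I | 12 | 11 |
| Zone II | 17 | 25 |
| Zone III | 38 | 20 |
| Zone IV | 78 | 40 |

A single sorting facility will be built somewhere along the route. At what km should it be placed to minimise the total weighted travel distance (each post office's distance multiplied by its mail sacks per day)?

For a sum of weighted absolute distances on a line, the optimum is the weighted median (not the mean). Total weight W = 96; half-weight = 48.
Sort by position and accumulate weight:
  km 12 (Zone I, w=11) → cum 11
  km 17 (Zone II, w=25) → cum 36
  km 38 (Zone III, w=20) → cum 56  ≥ 48 → median here
  km 78 (Zone IV, w=40) → cum 96
Optimal location: km 38.

x = 38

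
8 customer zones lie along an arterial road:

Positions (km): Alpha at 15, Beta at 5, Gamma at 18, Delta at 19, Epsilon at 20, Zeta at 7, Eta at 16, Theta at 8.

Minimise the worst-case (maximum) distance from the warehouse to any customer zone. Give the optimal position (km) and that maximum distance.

location 12.5, max distance 7.5

The 1-center on a line is the midpoint of the two extreme points: leftmost at 5, rightmost at 20.
Optimal location = (5 + 20)/2 = 12.5; maximum distance = (20 − 5)/2 = 7.5.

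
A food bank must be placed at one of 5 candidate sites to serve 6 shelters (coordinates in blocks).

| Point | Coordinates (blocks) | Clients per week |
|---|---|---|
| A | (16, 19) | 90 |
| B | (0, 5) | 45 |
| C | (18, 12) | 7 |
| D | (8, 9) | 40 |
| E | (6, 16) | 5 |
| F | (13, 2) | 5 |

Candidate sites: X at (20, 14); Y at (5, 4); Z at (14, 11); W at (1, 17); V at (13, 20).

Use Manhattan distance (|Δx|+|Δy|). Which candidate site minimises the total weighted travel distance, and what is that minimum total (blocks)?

Total weighted distance at each candidate:
  X (20, 14): total = 2998
  Y (5, 4): total = 3192
  Z (14, 11): total = 2270
  W (1, 17): total = 3034
  V (13, 20): total = 2496
Minimum is at Z with total 2270 blocks.

Z, total 2270 blocks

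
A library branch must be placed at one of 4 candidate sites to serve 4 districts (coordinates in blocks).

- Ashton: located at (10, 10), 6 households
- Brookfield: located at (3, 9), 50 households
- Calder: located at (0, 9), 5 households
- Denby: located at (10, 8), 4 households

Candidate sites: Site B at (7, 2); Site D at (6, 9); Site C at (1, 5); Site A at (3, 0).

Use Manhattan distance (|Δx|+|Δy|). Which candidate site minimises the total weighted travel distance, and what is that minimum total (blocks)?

Total weighted distance at each candidate:
  Site B (7, 2): total = 722
  Site D (6, 9): total = 230
  Site C (1, 5): total = 457
  Site A (3, 0): total = 672
Minimum is at Site D with total 230 blocks.

Site D, total 230 blocks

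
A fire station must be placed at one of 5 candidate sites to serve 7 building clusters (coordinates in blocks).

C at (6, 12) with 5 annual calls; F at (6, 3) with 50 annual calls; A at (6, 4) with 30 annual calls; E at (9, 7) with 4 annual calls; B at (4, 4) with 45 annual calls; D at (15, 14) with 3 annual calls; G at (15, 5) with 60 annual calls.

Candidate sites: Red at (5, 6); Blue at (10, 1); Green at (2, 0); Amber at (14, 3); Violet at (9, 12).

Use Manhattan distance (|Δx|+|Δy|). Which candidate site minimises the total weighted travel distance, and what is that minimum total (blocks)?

Red, total 1194 blocks

Total weighted distance at each candidate:
  Red (5, 6): total = 1194
  Blue (10, 1): total = 1612
  Green (2, 0): total = 2157
  Amber (14, 3): total = 1502
  Violet (9, 12): total = 2354
Minimum is at Red with total 1194 blocks.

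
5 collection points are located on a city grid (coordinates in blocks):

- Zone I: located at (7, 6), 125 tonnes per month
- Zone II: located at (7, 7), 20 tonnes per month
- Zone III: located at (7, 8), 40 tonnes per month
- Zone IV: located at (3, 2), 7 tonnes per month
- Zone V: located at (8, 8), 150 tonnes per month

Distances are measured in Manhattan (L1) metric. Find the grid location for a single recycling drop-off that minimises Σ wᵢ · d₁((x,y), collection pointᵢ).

Manhattan distance separates: Σwᵢ(|x−xᵢ|+|y−yᵢ|) = Σwᵢ|x−xᵢ| + Σwᵢ|y−yᵢ|, so x and y are optimised independently as 1-D weighted medians.
Total weight W = 342; half = 171.
x-coordinate, sorted with cumulative weight:
  x=3 (Zone IV, w=7) cum 7
  x=7 (Zone I, w=125) cum 132
  x=7 (Zone II, w=20) cum 152
  x=7 (Zone III, w=40) cum 192  ← median
  x=8 (Zone V, w=150) cum 342
⇒ x* = 7
y-coordinate, sorted with cumulative weight:
  y=2 (Zone IV, w=7) cum 7
  y=6 (Zone I, w=125) cum 132
  y=7 (Zone II, w=20) cum 152
  y=8 (Zone III, w=40) cum 192  ← median
  y=8 (Zone V, w=150) cum 342
⇒ y* = 8

(7, 8)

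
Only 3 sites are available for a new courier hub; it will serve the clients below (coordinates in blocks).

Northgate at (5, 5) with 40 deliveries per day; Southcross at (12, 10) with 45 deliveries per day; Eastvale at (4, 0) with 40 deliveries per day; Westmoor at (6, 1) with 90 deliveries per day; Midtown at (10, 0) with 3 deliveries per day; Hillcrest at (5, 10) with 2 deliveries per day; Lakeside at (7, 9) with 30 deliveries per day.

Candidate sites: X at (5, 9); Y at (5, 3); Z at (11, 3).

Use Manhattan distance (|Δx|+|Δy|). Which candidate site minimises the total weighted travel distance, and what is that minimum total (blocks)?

Total weighted distance at each candidate:
  X (5, 9): total = 1834
  Y (5, 3): total = 1418
  Z (11, 3): total = 2048
Minimum is at Y with total 1418 blocks.

Y, total 1418 blocks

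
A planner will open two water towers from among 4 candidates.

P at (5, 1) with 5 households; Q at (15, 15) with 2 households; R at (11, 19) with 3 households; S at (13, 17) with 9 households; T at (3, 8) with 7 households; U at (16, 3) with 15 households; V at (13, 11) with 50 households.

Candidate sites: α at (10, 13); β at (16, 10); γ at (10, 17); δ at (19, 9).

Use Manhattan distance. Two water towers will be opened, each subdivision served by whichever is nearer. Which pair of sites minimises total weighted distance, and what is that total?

{β, γ}, total 558

Evaluate every pair (each demand assigned to the nearer of the two):
  {β, γ}: total = 558
  {α, β}: total = 570
  {α, δ}: total = 652
  {β, δ}: total = 654
  {α, γ}: total = 709
  {γ, δ}: total = 802
Best pair: {β, γ} with total 558.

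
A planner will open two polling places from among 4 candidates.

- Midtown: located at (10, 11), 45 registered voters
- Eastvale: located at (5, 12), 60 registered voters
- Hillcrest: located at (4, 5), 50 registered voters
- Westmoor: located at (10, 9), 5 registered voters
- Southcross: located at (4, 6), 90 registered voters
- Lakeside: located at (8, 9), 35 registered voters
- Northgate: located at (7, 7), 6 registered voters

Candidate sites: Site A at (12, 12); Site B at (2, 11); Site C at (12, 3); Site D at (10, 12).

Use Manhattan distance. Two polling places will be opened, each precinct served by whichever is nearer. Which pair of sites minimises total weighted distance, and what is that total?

Evaluate every pair (each demand assigned to the nearer of the two):
  {Site B, Site D}: total = 1553
  {Site A, Site B}: total = 1729
  {Site B, Site C}: total = 2004
  {Site C, Site D}: total = 2073
  {Site A, Site D}: total = 2313
  {Site A, Site C}: total = 2369
Best pair: {Site B, Site D} with total 1553.

{Site B, Site D}, total 1553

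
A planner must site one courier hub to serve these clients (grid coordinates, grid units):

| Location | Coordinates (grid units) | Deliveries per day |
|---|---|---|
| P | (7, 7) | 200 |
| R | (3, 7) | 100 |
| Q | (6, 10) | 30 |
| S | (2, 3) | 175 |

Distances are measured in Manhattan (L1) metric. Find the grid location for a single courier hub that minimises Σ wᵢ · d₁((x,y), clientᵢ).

Manhattan distance separates: Σwᵢ(|x−xᵢ|+|y−yᵢ|) = Σwᵢ|x−xᵢ| + Σwᵢ|y−yᵢ|, so x and y are optimised independently as 1-D weighted medians.
Total weight W = 505; half = 252.5.
x-coordinate, sorted with cumulative weight:
  x=2 (S, w=175) cum 175
  x=3 (R, w=100) cum 275  ← median
  x=6 (Q, w=30) cum 305
  x=7 (P, w=200) cum 505
⇒ x* = 3
y-coordinate, sorted with cumulative weight:
  y=3 (S, w=175) cum 175
  y=7 (P, w=200) cum 375  ← median
  y=7 (R, w=100) cum 475
  y=10 (Q, w=30) cum 505
⇒ y* = 7

(3, 7)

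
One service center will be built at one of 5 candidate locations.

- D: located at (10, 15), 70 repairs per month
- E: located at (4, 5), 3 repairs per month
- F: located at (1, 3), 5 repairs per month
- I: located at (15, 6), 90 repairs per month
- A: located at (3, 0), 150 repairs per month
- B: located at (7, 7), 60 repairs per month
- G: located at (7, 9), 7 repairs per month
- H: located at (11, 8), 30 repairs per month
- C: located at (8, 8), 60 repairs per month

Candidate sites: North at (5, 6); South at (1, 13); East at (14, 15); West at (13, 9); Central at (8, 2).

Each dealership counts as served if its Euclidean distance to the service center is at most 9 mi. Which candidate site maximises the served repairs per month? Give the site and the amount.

Central, covering 405

Coverage radius r = 9 mi; a point is covered iff (Δx)²+(Δy)² ≤ 9² = 81.
  North (5, 6): covers {E, F, A, B, G, H, C} → 315
  South (1, 13): covers {E, B, G, C} → 130
  East (14, 15): covers {D, H} → 100
  West (13, 9): covers {D, I, B, G, H, C} → 317
  Central (8, 2): covers {E, F, I, A, B, G, H, C} → 405
Maximum coverage at Central: 405 repairs per month.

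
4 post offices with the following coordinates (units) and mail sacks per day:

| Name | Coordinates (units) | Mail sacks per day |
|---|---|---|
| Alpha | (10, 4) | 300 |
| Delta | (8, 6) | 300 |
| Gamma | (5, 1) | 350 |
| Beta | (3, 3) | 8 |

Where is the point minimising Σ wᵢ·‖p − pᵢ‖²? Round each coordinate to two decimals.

The minimiser of Σwᵢ‖p−pᵢ‖² is the weighted centroid p* = (Σwᵢpᵢ)/(Σwᵢ).
Σwᵢ = 958.
Σwᵢxᵢ = 300·10 + 300·8 + 350·5 + 8·3 = 7174.
Σwᵢyᵢ = 300·4 + 300·6 + 350·1 + 8·3 = 3374.
x* = 7174/958 = 7.49, y* = 3374/958 = 3.52.

(7.49, 3.52)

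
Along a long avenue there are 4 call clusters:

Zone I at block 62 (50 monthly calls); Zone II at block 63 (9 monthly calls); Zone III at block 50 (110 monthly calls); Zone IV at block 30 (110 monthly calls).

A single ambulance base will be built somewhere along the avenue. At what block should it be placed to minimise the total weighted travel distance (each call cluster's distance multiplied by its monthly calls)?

x = 50

For a sum of weighted absolute distances on a line, the optimum is the weighted median (not the mean). Total weight W = 279; half-weight = 139.5.
Sort by position and accumulate weight:
  block 30 (Zone IV, w=110) → cum 110
  block 50 (Zone III, w=110) → cum 220  ≥ 139.5 → median here
  block 62 (Zone I, w=50) → cum 270
  block 63 (Zone II, w=9) → cum 279
Optimal location: block 50.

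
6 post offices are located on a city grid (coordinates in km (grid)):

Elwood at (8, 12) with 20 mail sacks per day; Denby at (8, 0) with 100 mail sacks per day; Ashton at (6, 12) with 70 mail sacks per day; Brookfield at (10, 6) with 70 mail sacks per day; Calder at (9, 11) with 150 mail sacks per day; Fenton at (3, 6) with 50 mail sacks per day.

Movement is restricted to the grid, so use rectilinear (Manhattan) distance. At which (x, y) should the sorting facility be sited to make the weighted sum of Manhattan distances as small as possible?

Manhattan distance separates: Σwᵢ(|x−xᵢ|+|y−yᵢ|) = Σwᵢ|x−xᵢ| + Σwᵢ|y−yᵢ|, so x and y are optimised independently as 1-D weighted medians.
Total weight W = 460; half = 230.
x-coordinate, sorted with cumulative weight:
  x=3 (Fenton, w=50) cum 50
  x=6 (Ashton, w=70) cum 120
  x=8 (Elwood, w=20) cum 140
  x=8 (Denby, w=100) cum 240  ← median
  x=9 (Calder, w=150) cum 390
  x=10 (Brookfield, w=70) cum 460
⇒ x* = 8
y-coordinate, sorted with cumulative weight:
  y=0 (Denby, w=100) cum 100
  y=6 (Brookfield, w=70) cum 170
  y=6 (Fenton, w=50) cum 220
  y=11 (Calder, w=150) cum 370  ← median
  y=12 (Elwood, w=20) cum 390
  y=12 (Ashton, w=70) cum 460
⇒ y* = 11

(8, 11)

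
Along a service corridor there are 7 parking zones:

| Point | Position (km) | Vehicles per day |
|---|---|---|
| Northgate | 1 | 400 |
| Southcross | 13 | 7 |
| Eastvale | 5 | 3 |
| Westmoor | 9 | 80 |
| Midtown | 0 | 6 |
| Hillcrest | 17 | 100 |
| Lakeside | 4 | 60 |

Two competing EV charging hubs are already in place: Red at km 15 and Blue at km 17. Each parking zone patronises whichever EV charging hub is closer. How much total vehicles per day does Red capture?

The indifferent point is the midpoint (15+17)/2 = 16; parking zones left of it (closer to Red at 15) go to Red, those right go to Blue.
  Midtown at 0 (w=6) → Red
  Northgate at 1 (w=400) → Red
  Lakeside at 4 (w=60) → Red
  Eastvale at 5 (w=3) → Red
  Westmoor at 9 (w=80) → Red
  Southcross at 13 (w=7) → Red
  Hillcrest at 17 (w=100) → Blue
Red captures 556; Blue captures 100.

556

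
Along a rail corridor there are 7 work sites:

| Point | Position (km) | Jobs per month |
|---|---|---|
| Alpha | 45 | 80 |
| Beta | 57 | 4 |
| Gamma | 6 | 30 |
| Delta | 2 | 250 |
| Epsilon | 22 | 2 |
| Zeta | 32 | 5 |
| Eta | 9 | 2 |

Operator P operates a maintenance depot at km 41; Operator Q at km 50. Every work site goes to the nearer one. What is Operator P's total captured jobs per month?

369

The indifferent point is the midpoint (41+50)/2 = 45.5; work sites left of it (closer to Operator P at 41) go to Operator P, those right go to Operator Q.
  Delta at 2 (w=250) → Operator P
  Gamma at 6 (w=30) → Operator P
  Eta at 9 (w=2) → Operator P
  Epsilon at 22 (w=2) → Operator P
  Zeta at 32 (w=5) → Operator P
  Alpha at 45 (w=80) → Operator P
  Beta at 57 (w=4) → Operator Q
Operator P captures 369; Operator Q captures 4.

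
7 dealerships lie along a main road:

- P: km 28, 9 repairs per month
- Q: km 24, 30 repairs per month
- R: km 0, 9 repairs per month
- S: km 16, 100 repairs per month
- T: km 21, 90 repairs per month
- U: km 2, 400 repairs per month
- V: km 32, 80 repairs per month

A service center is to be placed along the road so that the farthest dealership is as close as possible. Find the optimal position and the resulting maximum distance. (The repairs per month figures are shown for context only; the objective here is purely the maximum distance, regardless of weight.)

location 16, max distance 16

The 1-center on a line is the midpoint of the two extreme points: leftmost at 0, rightmost at 32.
Optimal location = (0 + 32)/2 = 16; maximum distance = (32 − 0)/2 = 16.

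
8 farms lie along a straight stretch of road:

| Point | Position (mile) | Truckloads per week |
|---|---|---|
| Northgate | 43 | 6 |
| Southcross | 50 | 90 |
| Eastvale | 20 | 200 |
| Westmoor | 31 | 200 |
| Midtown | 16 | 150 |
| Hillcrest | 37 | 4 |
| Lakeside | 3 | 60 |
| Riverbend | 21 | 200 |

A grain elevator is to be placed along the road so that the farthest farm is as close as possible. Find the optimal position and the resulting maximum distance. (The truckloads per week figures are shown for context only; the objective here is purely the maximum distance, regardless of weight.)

The 1-center on a line is the midpoint of the two extreme points: leftmost at 3, rightmost at 50.
Optimal location = (3 + 50)/2 = 26.5; maximum distance = (50 − 3)/2 = 23.5.

location 26.5, max distance 23.5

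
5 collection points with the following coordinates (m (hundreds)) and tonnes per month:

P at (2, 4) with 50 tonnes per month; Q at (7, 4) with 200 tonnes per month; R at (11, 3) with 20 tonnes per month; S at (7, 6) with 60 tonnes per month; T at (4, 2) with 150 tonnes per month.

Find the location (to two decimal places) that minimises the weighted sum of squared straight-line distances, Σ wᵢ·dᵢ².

(5.71, 3.58)

The minimiser of Σwᵢ‖p−pᵢ‖² is the weighted centroid p* = (Σwᵢpᵢ)/(Σwᵢ).
Σwᵢ = 480.
Σwᵢxᵢ = 50·2 + 200·7 + 20·11 + 60·7 + 150·4 = 2740.
Σwᵢyᵢ = 50·4 + 200·4 + 20·3 + 60·6 + 150·2 = 1720.
x* = 2740/480 = 5.71, y* = 1720/480 = 3.58.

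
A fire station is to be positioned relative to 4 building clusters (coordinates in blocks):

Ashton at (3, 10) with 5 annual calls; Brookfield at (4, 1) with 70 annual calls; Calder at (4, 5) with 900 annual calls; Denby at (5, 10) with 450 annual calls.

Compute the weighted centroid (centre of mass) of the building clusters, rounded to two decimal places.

(4.31, 6.40)

The minimiser of Σwᵢ‖p−pᵢ‖² is the weighted centroid p* = (Σwᵢpᵢ)/(Σwᵢ).
Σwᵢ = 1425.
Σwᵢxᵢ = 5·3 + 70·4 + 900·4 + 450·5 = 6145.
Σwᵢyᵢ = 5·10 + 70·1 + 900·5 + 450·10 = 9120.
x* = 6145/1425 = 4.31, y* = 9120/1425 = 6.40.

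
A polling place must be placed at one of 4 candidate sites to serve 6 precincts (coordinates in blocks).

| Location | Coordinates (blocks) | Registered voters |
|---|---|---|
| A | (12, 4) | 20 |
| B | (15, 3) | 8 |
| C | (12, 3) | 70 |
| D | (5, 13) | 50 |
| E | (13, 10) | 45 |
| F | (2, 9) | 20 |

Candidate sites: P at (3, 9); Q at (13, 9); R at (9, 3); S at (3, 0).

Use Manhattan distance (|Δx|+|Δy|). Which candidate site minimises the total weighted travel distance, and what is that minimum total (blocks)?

Total weighted distance at each candidate:
  P (3, 9): total = 2289
  Q (13, 9): total = 1539
  R (9, 3): total = 1793
  S (3, 0): total = 3070
Minimum is at Q with total 1539 blocks.

Q, total 1539 blocks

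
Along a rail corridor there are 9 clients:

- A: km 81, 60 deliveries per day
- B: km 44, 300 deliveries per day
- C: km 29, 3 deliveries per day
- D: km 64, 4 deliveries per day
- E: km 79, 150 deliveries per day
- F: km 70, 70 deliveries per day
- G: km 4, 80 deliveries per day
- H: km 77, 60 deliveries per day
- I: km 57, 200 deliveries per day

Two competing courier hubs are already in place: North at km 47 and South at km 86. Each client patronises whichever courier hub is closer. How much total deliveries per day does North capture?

The indifferent point is the midpoint (47+86)/2 = 66.5; clients left of it (closer to North at 47) go to North, those right go to South.
  G at 4 (w=80) → North
  C at 29 (w=3) → North
  B at 44 (w=300) → North
  I at 57 (w=200) → North
  D at 64 (w=4) → North
  F at 70 (w=70) → South
  H at 77 (w=60) → South
  E at 79 (w=150) → South
  A at 81 (w=60) → South
North captures 587; South captures 340.

587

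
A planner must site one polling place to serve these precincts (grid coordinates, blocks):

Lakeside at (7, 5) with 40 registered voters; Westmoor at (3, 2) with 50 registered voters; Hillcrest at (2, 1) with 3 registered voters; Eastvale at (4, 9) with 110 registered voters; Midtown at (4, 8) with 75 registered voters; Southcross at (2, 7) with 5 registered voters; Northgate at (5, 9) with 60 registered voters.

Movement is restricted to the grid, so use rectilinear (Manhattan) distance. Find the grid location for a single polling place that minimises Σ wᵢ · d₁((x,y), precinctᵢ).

Manhattan distance separates: Σwᵢ(|x−xᵢ|+|y−yᵢ|) = Σwᵢ|x−xᵢ| + Σwᵢ|y−yᵢ|, so x and y are optimised independently as 1-D weighted medians.
Total weight W = 343; half = 171.5.
x-coordinate, sorted with cumulative weight:
  x=2 (Hillcrest, w=3) cum 3
  x=2 (Southcross, w=5) cum 8
  x=3 (Westmoor, w=50) cum 58
  x=4 (Eastvale, w=110) cum 168
  x=4 (Midtown, w=75) cum 243  ← median
  x=5 (Northgate, w=60) cum 303
  x=7 (Lakeside, w=40) cum 343
⇒ x* = 4
y-coordinate, sorted with cumulative weight:
  y=1 (Hillcrest, w=3) cum 3
  y=2 (Westmoor, w=50) cum 53
  y=5 (Lakeside, w=40) cum 93
  y=7 (Southcross, w=5) cum 98
  y=8 (Midtown, w=75) cum 173  ← median
  y=9 (Eastvale, w=110) cum 283
  y=9 (Northgate, w=60) cum 343
⇒ y* = 8

(4, 8)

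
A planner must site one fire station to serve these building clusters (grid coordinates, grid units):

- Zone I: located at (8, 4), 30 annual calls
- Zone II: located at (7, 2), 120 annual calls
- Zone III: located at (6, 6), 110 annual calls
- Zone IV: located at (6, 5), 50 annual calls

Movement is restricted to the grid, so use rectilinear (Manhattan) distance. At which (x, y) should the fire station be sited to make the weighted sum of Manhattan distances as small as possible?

Manhattan distance separates: Σwᵢ(|x−xᵢ|+|y−yᵢ|) = Σwᵢ|x−xᵢ| + Σwᵢ|y−yᵢ|, so x and y are optimised independently as 1-D weighted medians.
Total weight W = 310; half = 155.
x-coordinate, sorted with cumulative weight:
  x=6 (Zone III, w=110) cum 110
  x=6 (Zone IV, w=50) cum 160  ← median
  x=7 (Zone II, w=120) cum 280
  x=8 (Zone I, w=30) cum 310
⇒ x* = 6
y-coordinate, sorted with cumulative weight:
  y=2 (Zone II, w=120) cum 120
  y=4 (Zone I, w=30) cum 150
  y=5 (Zone IV, w=50) cum 200  ← median
  y=6 (Zone III, w=110) cum 310
⇒ y* = 5

(6, 5)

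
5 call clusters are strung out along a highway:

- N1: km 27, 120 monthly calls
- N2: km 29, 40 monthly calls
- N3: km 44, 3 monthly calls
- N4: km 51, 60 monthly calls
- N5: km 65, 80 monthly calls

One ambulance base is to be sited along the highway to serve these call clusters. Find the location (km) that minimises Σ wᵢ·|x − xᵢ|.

x = 29

For a sum of weighted absolute distances on a line, the optimum is the weighted median (not the mean). Total weight W = 303; half-weight = 151.5.
Sort by position and accumulate weight:
  km 27 (N1, w=120) → cum 120
  km 29 (N2, w=40) → cum 160  ≥ 151.5 → median here
  km 44 (N3, w=3) → cum 163
  km 51 (N4, w=60) → cum 223
  km 65 (N5, w=80) → cum 303
Optimal location: km 29.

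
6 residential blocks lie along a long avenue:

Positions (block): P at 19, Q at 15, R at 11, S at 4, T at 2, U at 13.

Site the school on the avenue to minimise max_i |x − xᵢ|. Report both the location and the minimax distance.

location 10.5, max distance 8.5

The 1-center on a line is the midpoint of the two extreme points: leftmost at 2, rightmost at 19.
Optimal location = (2 + 19)/2 = 10.5; maximum distance = (19 − 2)/2 = 8.5.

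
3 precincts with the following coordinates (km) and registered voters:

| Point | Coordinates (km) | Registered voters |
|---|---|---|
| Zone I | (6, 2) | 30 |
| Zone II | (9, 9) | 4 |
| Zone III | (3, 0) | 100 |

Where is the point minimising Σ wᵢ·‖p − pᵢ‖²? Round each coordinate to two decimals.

(3.85, 0.72)

The minimiser of Σwᵢ‖p−pᵢ‖² is the weighted centroid p* = (Σwᵢpᵢ)/(Σwᵢ).
Σwᵢ = 134.
Σwᵢxᵢ = 30·6 + 4·9 + 100·3 = 516.
Σwᵢyᵢ = 30·2 + 4·9 + 100·0 = 96.
x* = 516/134 = 3.85, y* = 96/134 = 0.72.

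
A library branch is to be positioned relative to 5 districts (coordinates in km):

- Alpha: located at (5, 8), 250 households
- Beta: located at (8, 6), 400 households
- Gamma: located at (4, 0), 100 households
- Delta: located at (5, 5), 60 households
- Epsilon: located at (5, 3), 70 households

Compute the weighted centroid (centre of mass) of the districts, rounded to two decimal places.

(6.25, 5.58)

The minimiser of Σwᵢ‖p−pᵢ‖² is the weighted centroid p* = (Σwᵢpᵢ)/(Σwᵢ).
Σwᵢ = 880.
Σwᵢxᵢ = 250·5 + 400·8 + 100·4 + 60·5 + 70·5 = 5500.
Σwᵢyᵢ = 250·8 + 400·6 + 100·0 + 60·5 + 70·3 = 4910.
x* = 5500/880 = 6.25, y* = 4910/880 = 5.58.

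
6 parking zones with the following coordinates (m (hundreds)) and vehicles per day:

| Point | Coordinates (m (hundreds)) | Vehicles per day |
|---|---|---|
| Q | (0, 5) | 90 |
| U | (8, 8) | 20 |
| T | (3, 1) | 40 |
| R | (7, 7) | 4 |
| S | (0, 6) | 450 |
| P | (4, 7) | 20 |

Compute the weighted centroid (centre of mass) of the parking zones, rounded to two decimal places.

The minimiser of Σwᵢ‖p−pᵢ‖² is the weighted centroid p* = (Σwᵢpᵢ)/(Σwᵢ).
Σwᵢ = 624.
Σwᵢxᵢ = 90·0 + 20·8 + 40·3 + 4·7 + 450·0 + 20·4 = 388.
Σwᵢyᵢ = 90·5 + 20·8 + 40·1 + 4·7 + 450·6 + 20·7 = 3518.
x* = 388/624 = 0.62, y* = 3518/624 = 5.64.

(0.62, 5.64)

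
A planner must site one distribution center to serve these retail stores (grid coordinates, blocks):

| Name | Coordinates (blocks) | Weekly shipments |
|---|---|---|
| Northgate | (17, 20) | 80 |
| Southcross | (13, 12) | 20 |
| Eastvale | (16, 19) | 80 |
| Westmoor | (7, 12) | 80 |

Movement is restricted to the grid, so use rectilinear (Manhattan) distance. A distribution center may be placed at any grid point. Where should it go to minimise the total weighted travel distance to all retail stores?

(16, 19)

Manhattan distance separates: Σwᵢ(|x−xᵢ|+|y−yᵢ|) = Σwᵢ|x−xᵢ| + Σwᵢ|y−yᵢ|, so x and y are optimised independently as 1-D weighted medians.
Total weight W = 260; half = 130.
x-coordinate, sorted with cumulative weight:
  x=7 (Westmoor, w=80) cum 80
  x=13 (Southcross, w=20) cum 100
  x=16 (Eastvale, w=80) cum 180  ← median
  x=17 (Northgate, w=80) cum 260
⇒ x* = 16
y-coordinate, sorted with cumulative weight:
  y=12 (Southcross, w=20) cum 20
  y=12 (Westmoor, w=80) cum 100
  y=19 (Eastvale, w=80) cum 180  ← median
  y=20 (Northgate, w=80) cum 260
⇒ y* = 19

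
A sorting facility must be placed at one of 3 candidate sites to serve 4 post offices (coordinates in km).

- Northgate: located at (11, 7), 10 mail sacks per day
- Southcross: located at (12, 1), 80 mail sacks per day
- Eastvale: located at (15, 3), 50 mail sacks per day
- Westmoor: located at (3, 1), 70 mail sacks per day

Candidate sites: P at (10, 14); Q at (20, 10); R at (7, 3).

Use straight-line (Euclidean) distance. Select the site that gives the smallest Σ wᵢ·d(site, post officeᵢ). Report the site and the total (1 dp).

R, total 1200.4 km

Total weighted distance at each candidate:
  P (10, 14): total = 2760.6
  Q (20, 10): total = 2834.8
  R (7, 3): total = 1200.4
Minimum is at R with total 1200.4 km.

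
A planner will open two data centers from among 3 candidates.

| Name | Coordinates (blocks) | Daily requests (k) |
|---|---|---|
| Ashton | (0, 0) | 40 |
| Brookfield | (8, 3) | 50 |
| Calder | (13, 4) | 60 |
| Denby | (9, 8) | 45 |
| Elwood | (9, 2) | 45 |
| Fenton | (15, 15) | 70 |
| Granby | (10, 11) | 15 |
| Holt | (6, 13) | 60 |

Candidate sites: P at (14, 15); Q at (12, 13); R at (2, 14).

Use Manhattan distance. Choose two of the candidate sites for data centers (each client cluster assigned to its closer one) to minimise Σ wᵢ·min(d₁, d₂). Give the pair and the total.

{Q, R}, total 3640

Evaluate every pair (each demand assigned to the nearer of the two):
  {Q, R}: total = 3640
  {P, Q}: total = 3780
  {P, R}: total = 4050
Best pair: {Q, R} with total 3640.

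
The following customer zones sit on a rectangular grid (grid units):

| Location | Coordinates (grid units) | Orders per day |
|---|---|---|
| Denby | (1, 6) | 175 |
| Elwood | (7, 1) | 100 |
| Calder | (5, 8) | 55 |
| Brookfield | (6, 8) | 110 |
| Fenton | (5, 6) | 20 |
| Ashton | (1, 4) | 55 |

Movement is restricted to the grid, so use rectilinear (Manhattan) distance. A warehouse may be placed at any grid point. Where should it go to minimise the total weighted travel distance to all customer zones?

Manhattan distance separates: Σwᵢ(|x−xᵢ|+|y−yᵢ|) = Σwᵢ|x−xᵢ| + Σwᵢ|y−yᵢ|, so x and y are optimised independently as 1-D weighted medians.
Total weight W = 515; half = 257.5.
x-coordinate, sorted with cumulative weight:
  x=1 (Denby, w=175) cum 175
  x=1 (Ashton, w=55) cum 230
  x=5 (Calder, w=55) cum 285  ← median
  x=5 (Fenton, w=20) cum 305
  x=6 (Brookfield, w=110) cum 415
  x=7 (Elwood, w=100) cum 515
⇒ x* = 5
y-coordinate, sorted with cumulative weight:
  y=1 (Elwood, w=100) cum 100
  y=4 (Ashton, w=55) cum 155
  y=6 (Denby, w=175) cum 330  ← median
  y=6 (Fenton, w=20) cum 350
  y=8 (Calder, w=55) cum 405
  y=8 (Brookfield, w=110) cum 515
⇒ y* = 6

(5, 6)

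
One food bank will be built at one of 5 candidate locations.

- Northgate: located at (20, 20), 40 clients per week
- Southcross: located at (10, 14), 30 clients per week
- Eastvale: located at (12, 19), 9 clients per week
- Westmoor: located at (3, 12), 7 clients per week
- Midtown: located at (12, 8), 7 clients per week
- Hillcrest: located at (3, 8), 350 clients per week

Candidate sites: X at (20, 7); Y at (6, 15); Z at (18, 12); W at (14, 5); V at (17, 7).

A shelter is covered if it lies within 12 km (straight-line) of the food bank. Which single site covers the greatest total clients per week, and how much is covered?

Y, covering 403

Coverage radius r = 12 km; a point is covered iff (Δx)²+(Δy)² ≤ 12² = 144.
  X (20, 7): covers {Midtown} → 7
  Y (6, 15): covers {Southcross, Eastvale, Westmoor, Midtown, Hillcrest} → 403
  Z (18, 12): covers {Northgate, Southcross, Eastvale, Midtown} → 86
  W (14, 5): covers {Southcross, Midtown, Hillcrest} → 387
  V (17, 7): covers {Southcross, Midtown} → 37
Maximum coverage at Y: 403 clients per week.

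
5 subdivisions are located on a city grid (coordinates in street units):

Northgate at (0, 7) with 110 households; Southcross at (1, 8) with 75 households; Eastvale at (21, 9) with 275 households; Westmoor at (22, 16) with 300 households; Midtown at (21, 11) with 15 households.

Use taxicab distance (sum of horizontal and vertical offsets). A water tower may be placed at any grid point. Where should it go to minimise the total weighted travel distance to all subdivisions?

(21, 9)

Manhattan distance separates: Σwᵢ(|x−xᵢ|+|y−yᵢ|) = Σwᵢ|x−xᵢ| + Σwᵢ|y−yᵢ|, so x and y are optimised independently as 1-D weighted medians.
Total weight W = 775; half = 387.5.
x-coordinate, sorted with cumulative weight:
  x=0 (Northgate, w=110) cum 110
  x=1 (Southcross, w=75) cum 185
  x=21 (Eastvale, w=275) cum 460  ← median
  x=21 (Midtown, w=15) cum 475
  x=22 (Westmoor, w=300) cum 775
⇒ x* = 21
y-coordinate, sorted with cumulative weight:
  y=7 (Northgate, w=110) cum 110
  y=8 (Southcross, w=75) cum 185
  y=9 (Eastvale, w=275) cum 460  ← median
  y=11 (Midtown, w=15) cum 475
  y=16 (Westmoor, w=300) cum 775
⇒ y* = 9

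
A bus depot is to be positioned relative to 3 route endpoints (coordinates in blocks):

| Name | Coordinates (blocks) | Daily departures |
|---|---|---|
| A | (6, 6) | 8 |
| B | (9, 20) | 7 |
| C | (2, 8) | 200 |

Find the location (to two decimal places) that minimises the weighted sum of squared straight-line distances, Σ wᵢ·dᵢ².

The minimiser of Σwᵢ‖p−pᵢ‖² is the weighted centroid p* = (Σwᵢpᵢ)/(Σwᵢ).
Σwᵢ = 215.
Σwᵢxᵢ = 8·6 + 7·9 + 200·2 = 511.
Σwᵢyᵢ = 8·6 + 7·20 + 200·8 = 1788.
x* = 511/215 = 2.38, y* = 1788/215 = 8.32.

(2.38, 8.32)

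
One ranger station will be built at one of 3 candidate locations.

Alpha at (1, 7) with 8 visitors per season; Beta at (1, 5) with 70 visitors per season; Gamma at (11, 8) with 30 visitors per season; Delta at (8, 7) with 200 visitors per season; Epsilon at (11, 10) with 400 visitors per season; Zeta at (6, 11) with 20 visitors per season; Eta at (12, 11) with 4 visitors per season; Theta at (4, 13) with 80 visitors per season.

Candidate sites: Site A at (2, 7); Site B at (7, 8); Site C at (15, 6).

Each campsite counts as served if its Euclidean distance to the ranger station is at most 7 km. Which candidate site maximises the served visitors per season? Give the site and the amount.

Site B, covering 812

Coverage radius r = 7 km; a point is covered iff (Δx)²+(Δy)² ≤ 7² = 49.
  Site A (2, 7): covers {Alpha, Beta, Delta, Zeta, Theta} → 378
  Site B (7, 8): covers {Alpha, Beta, Gamma, Delta, Epsilon, Zeta, Eta, Theta} → 812
  Site C (15, 6): covers {Gamma, Epsilon, Eta} → 434
Maximum coverage at Site B: 812 visitors per season.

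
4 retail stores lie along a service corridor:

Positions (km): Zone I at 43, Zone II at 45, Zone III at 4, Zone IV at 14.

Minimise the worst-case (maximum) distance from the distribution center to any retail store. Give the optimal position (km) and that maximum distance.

The 1-center on a line is the midpoint of the two extreme points: leftmost at 4, rightmost at 45.
Optimal location = (4 + 45)/2 = 24.5; maximum distance = (45 − 4)/2 = 20.5.

location 24.5, max distance 20.5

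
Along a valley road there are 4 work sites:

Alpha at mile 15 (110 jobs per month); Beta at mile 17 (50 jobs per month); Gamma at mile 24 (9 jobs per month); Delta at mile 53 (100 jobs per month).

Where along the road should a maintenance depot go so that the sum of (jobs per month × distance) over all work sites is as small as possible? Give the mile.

x = 17

For a sum of weighted absolute distances on a line, the optimum is the weighted median (not the mean). Total weight W = 269; half-weight = 134.5.
Sort by position and accumulate weight:
  mile 15 (Alpha, w=110) → cum 110
  mile 17 (Beta, w=50) → cum 160  ≥ 134.5 → median here
  mile 24 (Gamma, w=9) → cum 169
  mile 53 (Delta, w=100) → cum 269
Optimal location: mile 17.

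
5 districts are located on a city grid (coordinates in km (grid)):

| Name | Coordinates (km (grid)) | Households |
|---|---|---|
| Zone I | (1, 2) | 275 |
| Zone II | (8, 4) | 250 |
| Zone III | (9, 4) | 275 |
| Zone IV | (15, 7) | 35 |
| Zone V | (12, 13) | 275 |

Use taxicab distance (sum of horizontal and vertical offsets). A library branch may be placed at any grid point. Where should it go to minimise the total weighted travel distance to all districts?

(9, 4)

Manhattan distance separates: Σwᵢ(|x−xᵢ|+|y−yᵢ|) = Σwᵢ|x−xᵢ| + Σwᵢ|y−yᵢ|, so x and y are optimised independently as 1-D weighted medians.
Total weight W = 1110; half = 555.
x-coordinate, sorted with cumulative weight:
  x=1 (Zone I, w=275) cum 275
  x=8 (Zone II, w=250) cum 525
  x=9 (Zone III, w=275) cum 800  ← median
  x=12 (Zone V, w=275) cum 1075
  x=15 (Zone IV, w=35) cum 1110
⇒ x* = 9
y-coordinate, sorted with cumulative weight:
  y=2 (Zone I, w=275) cum 275
  y=4 (Zone II, w=250) cum 525
  y=4 (Zone III, w=275) cum 800  ← median
  y=7 (Zone IV, w=35) cum 835
  y=13 (Zone V, w=275) cum 1110
⇒ y* = 4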